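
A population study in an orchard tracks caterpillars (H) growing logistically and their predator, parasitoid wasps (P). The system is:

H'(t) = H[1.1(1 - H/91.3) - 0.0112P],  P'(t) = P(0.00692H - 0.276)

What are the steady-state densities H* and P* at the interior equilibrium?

From dP/dt = 0 with P > 0: 0.00692H* = 0.276, so H* = 39.9.
Substitute into dH/dt = 0: 1.1(1 - 39.9/91.3) = 0.0112P*.
The bracket is 0.563, giving P* = 0.619/0.0112 = 55.3.

H* ≈ 39.9, P* ≈ 55.3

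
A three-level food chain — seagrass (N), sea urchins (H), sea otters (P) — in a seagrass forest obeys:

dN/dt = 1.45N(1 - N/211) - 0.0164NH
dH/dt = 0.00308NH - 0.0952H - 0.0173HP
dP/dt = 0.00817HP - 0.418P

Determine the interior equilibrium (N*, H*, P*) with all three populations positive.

N* ≈ 88.9, H* ≈ 51.2, P* ≈ 10.3

From dP/dt = 0: 0.00817H* = 0.418, so H* = 51.2.
From dN/dt = 0: 1.45(1 - N*/211) = 0.0164·51.2, giving N* = 211·(1 - 0.579) = 88.9.
From dH/dt = 0: 0.00308·88.9 - 0.0952 = 0.0173P*, so P* = 0.179/0.0173 = 10.3.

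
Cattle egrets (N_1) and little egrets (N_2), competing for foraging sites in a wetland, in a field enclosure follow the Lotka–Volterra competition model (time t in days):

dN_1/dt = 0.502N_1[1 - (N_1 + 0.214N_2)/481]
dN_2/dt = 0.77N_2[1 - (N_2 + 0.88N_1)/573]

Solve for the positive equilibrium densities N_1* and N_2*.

N_1* ≈ 442, N_2* ≈ 184

Setting both brackets to zero gives the nullclines N_1 + 0.214N_2 = 481 and 0.88N_1 + N_2 = 573.
Substituting N_2 = 573 - 0.88N_1 into the first: N_1(1 - 0.214·0.88) = 481 - 0.214·573.
So N_1* = 358/0.812 = 442, and then N_2* = 573 - 0.88·442 = 184.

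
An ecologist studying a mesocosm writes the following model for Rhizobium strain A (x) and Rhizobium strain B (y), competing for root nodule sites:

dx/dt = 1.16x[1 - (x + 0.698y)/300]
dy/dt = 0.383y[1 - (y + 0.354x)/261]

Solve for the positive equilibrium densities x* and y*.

Setting both brackets to zero gives the nullclines x + 0.698y = 300 and 0.354x + y = 261.
Substituting y = 261 - 0.354x into the first: x(1 - 0.698·0.354) = 300 - 0.698·261.
So x* = 118/0.753 = 156, and then y* = 261 - 0.354·156 = 206.

x* ≈ 156, y* ≈ 206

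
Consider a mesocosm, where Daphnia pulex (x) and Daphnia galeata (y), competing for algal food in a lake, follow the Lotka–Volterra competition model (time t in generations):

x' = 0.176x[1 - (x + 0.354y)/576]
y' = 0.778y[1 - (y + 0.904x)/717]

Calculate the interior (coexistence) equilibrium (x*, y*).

x* ≈ 474, y* ≈ 289

Setting both brackets to zero gives the nullclines x + 0.354y = 576 and 0.904x + y = 717.
Substituting y = 717 - 0.904x into the first: x(1 - 0.354·0.904) = 576 - 0.354·717.
So x* = 322/0.68 = 474, and then y* = 717 - 0.904·474 = 289.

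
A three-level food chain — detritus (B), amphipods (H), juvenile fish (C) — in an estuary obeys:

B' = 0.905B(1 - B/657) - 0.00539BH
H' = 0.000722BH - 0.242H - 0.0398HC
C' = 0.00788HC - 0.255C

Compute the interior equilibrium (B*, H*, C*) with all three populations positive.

From dC/dt = 0: 0.00788H* = 0.255, so H* = 32.4.
From dB/dt = 0: 0.905(1 - B*/657) = 0.00539·32.4, giving B* = 657·(1 - 0.193) = 530.
From dH/dt = 0: 0.000722·530 - 0.242 = 0.0398C*, so C* = 0.141/0.0398 = 3.54.

B* ≈ 530, H* ≈ 32.4, C* ≈ 3.54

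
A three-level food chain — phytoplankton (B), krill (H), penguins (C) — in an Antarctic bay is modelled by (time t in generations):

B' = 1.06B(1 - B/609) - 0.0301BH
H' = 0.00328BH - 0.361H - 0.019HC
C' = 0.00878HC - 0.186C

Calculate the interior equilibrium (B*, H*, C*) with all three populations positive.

B* ≈ 243, H* ≈ 21.2, C* ≈ 22.9

From dC/dt = 0: 0.00878H* = 0.186, so H* = 21.2.
From dB/dt = 0: 1.06(1 - B*/609) = 0.0301·21.2, giving B* = 609·(1 - 0.602) = 243.
From dH/dt = 0: 0.00328·243 - 0.361 = 0.019C*, so C* = 0.435/0.019 = 22.9.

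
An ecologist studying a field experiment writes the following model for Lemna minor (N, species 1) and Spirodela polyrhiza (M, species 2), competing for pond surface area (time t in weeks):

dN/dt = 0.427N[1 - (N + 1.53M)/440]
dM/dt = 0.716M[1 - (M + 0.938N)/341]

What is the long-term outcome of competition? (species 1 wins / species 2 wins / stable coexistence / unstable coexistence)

Compare the nullcline intercepts: K1/α12 = 440/1.53 = 288 < K2 = 341; K2/α21 = 341/0.938 = 364 < K1 = 440.
Since both are reversed, neither can invade when rare; the interior point is a saddle.

unstable coexistence (outcome depends on initial conditions)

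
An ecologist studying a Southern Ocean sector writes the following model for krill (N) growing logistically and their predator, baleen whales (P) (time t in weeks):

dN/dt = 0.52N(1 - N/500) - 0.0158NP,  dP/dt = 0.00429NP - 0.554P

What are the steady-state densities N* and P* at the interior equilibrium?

N* ≈ 129, P* ≈ 24.4

From dP/dt = 0 with P > 0: 0.00429N* = 0.554, so N* = 129.
Substitute into dN/dt = 0: 0.52(1 - 129/500) = 0.0158P*.
The bracket is 0.742, giving P* = 0.386/0.0158 = 24.4.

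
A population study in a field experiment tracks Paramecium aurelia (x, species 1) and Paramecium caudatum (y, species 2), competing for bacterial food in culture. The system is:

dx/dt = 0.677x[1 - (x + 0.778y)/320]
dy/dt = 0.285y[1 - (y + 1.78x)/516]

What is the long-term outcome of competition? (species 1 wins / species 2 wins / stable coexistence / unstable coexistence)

unstable coexistence (outcome depends on initial conditions)

Compare the nullcline intercepts: K1/α12 = 320/0.778 = 411 < K2 = 516; K2/α21 = 516/1.78 = 290 < K1 = 320.
Since both are reversed, neither can invade when rare; the interior point is a saddle.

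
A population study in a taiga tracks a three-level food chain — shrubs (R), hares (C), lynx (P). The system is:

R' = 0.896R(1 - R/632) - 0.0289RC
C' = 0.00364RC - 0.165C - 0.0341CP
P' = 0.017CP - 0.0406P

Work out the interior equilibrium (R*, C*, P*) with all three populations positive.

R* ≈ 583, C* ≈ 2.39, P* ≈ 57.4

From dP/dt = 0: 0.017C* = 0.0406, so C* = 2.39.
From dR/dt = 0: 0.896(1 - R*/632) = 0.0289·2.39, giving R* = 632·(1 - 0.077) = 583.
From dC/dt = 0: 0.00364·583 - 0.165 = 0.0341P*, so P* = 1.96/0.0341 = 57.4.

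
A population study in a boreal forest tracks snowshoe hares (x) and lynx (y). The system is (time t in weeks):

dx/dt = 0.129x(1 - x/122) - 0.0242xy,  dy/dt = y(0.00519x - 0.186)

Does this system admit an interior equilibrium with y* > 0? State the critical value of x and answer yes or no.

The predator equation gives dy/dt > 0 only when x > 0.186/0.00519 = 35.8.
Without the predator, x → K = 122. Since 122 > 35.8, the predator can invade and persist.

Threshold x = 35.8; K > 35.8, so yes, the predator persists.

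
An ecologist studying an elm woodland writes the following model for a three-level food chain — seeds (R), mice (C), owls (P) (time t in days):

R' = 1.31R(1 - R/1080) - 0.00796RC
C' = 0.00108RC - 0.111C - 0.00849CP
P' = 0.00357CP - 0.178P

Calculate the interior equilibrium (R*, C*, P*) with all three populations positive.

R* ≈ 753, C* ≈ 49.9, P* ≈ 82.7

From dP/dt = 0: 0.00357C* = 0.178, so C* = 49.9.
From dR/dt = 0: 1.31(1 - R*/1080) = 0.00796·49.9, giving R* = 1080·(1 - 0.303) = 753.
From dC/dt = 0: 0.00108·753 - 0.111 = 0.00849P*, so P* = 0.702/0.00849 = 82.7.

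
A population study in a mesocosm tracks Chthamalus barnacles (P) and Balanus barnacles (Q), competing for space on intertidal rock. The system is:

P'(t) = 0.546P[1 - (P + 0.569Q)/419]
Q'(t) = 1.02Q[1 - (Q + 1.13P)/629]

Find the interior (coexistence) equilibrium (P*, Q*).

Setting both brackets to zero gives the nullclines P + 0.569Q = 419 and 1.13P + Q = 629.
Substituting Q = 629 - 1.13P into the first: P(1 - 0.569·1.13) = 419 - 0.569·629.
So P* = 61.1/0.357 = 171, and then Q* = 629 - 1.13·171 = 436.

P* ≈ 171, Q* ≈ 436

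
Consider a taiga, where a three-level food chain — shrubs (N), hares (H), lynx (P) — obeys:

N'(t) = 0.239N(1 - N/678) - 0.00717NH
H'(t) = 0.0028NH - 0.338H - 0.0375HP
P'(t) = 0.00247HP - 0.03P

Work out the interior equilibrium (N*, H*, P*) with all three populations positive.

From dP/dt = 0: 0.00247H* = 0.03, so H* = 12.1.
From dN/dt = 0: 0.239(1 - N*/678) = 0.00717·12.1, giving N* = 678·(1 - 0.364) = 431.
From dH/dt = 0: 0.0028·431 - 0.338 = 0.0375P*, so P* = 0.869/0.0375 = 23.2.

N* ≈ 431, H* ≈ 12.1, P* ≈ 23.2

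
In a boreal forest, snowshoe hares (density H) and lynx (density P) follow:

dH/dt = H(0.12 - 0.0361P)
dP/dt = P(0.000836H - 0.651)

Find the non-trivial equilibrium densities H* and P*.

H* ≈ 779, P* ≈ 3.32

Set dP/dt = 0 with P > 0: 0.000836H - 0.651 = 0, so H* = 0.651/0.000836 = 779.
Set dH/dt = 0 with H > 0: 0.12 - 0.0361P = 0, so P* = 0.12/0.0361 = 3.32.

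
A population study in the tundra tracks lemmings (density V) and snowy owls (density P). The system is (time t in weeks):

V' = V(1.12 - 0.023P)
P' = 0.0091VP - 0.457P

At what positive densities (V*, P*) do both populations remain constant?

V* ≈ 50.2, P* ≈ 48.7

Set dP/dt = 0 with P > 0: 0.0091V - 0.457 = 0, so V* = 0.457/0.0091 = 50.2.
Set dV/dt = 0 with V > 0: 1.12 - 0.023P = 0, so P* = 1.12/0.023 = 48.7.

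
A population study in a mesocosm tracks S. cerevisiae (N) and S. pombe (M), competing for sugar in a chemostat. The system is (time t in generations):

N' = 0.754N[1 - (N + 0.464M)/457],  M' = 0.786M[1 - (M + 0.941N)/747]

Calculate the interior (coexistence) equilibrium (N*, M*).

Setting both brackets to zero gives the nullclines N + 0.464M = 457 and 0.941N + M = 747.
Substituting M = 747 - 0.941N into the first: N(1 - 0.464·0.941) = 457 - 0.464·747.
So N* = 110/0.563 = 196, and then M* = 747 - 0.941·196 = 563.

N* ≈ 196, M* ≈ 563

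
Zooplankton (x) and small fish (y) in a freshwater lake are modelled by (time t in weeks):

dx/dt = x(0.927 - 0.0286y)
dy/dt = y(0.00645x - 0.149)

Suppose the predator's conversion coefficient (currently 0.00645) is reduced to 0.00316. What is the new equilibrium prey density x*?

At the interior fixed point, setting dy/dt = 0 with y > 0 fixes x* = (predator death rate)/(xy coefficient) — independent of the other coefficients.
With the change, x* = 0.149/0.00316 = 47.2; it rises from 23.1.

x* ≈ 47.2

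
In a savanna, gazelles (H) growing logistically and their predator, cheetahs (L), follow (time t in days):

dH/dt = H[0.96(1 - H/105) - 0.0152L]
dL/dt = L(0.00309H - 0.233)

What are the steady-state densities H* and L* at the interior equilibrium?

From dL/dt = 0 with L > 0: 0.00309H* = 0.233, so H* = 75.4.
Substitute into dH/dt = 0: 0.96(1 - 75.4/105) = 0.0152L*.
The bracket is 0.282, giving L* = 0.271/0.0152 = 17.8.

H* ≈ 75.4, L* ≈ 17.8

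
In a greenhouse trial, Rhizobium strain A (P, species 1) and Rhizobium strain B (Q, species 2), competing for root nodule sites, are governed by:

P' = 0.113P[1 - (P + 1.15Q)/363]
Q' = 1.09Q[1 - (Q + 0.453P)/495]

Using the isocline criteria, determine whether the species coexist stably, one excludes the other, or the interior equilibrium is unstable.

Compare the nullcline intercepts: K1/α12 = 363/1.15 = 316 < K2 = 495; K2/α21 = 495/0.453 = 1090 > K1 = 363.
Since the inequalities point opposite ways, species 2 can invade but species 1 cannot.

species 2 excludes species 1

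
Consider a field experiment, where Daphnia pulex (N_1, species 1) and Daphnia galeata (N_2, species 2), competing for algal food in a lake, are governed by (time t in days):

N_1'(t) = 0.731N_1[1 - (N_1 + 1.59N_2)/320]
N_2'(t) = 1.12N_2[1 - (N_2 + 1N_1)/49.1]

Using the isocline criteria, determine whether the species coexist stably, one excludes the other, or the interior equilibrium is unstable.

Compare the nullcline intercepts: K1/α12 = 320/1.59 = 201 > K2 = 49.1; K2/α21 = 49.1/1 = 49.1 < K1 = 320.
Since the inequalities point opposite ways, species 1 can invade but species 2 cannot.

species 1 excludes species 2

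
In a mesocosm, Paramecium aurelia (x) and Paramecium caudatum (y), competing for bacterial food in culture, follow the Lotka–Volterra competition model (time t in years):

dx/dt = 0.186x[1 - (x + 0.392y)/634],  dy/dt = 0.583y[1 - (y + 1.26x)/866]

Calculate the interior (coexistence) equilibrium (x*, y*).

Setting both brackets to zero gives the nullclines x + 0.392y = 634 and 1.26x + y = 866.
Substituting y = 866 - 1.26x into the first: x(1 - 0.392·1.26) = 634 - 0.392·866.
So x* = 295/0.506 = 582, and then y* = 866 - 1.26·582 = 133.

x* ≈ 582, y* ≈ 133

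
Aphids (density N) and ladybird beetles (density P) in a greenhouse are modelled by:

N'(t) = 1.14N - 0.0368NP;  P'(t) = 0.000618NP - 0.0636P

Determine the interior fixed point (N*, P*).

N* ≈ 103, P* ≈ 31

Set dP/dt = 0 with P > 0: 0.000618N - 0.0636 = 0, so N* = 0.0636/0.000618 = 103.
Set dN/dt = 0 with N > 0: 1.14 - 0.0368P = 0, so P* = 1.14/0.0368 = 31.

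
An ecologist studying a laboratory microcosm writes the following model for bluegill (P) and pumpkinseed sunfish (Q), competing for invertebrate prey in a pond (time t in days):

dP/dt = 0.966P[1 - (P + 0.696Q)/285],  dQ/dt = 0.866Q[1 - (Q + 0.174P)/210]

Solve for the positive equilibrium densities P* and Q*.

P* ≈ 158, Q* ≈ 183

Setting both brackets to zero gives the nullclines P + 0.696Q = 285 and 0.174P + Q = 210.
Substituting Q = 210 - 0.174P into the first: P(1 - 0.696·0.174) = 285 - 0.696·210.
So P* = 139/0.879 = 158, and then Q* = 210 - 0.174·158 = 183.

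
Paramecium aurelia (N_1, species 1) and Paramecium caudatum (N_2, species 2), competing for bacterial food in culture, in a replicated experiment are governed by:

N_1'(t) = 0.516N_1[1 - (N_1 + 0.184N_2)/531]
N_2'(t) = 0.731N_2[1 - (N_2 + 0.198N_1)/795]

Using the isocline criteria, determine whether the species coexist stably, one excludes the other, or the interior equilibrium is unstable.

Compare the nullcline intercepts: K1/α12 = 531/0.184 = 2890 > K2 = 795; K2/α21 = 795/0.198 = 4020 > K1 = 531.
Since both inequalities hold, each species can invade when rare, so the interior equilibrium is stable.

stable coexistence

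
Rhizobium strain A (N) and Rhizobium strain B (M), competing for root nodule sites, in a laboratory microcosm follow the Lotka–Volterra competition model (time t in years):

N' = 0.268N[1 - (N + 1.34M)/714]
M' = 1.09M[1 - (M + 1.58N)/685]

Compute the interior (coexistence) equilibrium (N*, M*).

Setting both brackets to zero gives the nullclines N + 1.34M = 714 and 1.58N + M = 685.
Substituting M = 685 - 1.58N into the first: N(1 - 1.34·1.58) = 714 - 1.34·685.
So N* = -204/-1.12 = 183, and then M* = 685 - 1.58·183 = 397.

N* ≈ 183, M* ≈ 397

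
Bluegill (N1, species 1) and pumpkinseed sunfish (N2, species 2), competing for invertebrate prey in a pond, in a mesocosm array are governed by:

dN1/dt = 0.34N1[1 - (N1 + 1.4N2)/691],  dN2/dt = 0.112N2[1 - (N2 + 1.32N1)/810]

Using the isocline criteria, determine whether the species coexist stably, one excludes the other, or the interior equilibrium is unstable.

unstable coexistence (outcome depends on initial conditions)

Compare the nullcline intercepts: K1/α12 = 691/1.4 = 494 < K2 = 810; K2/α21 = 810/1.32 = 614 < K1 = 691.
Since both are reversed, neither can invade when rare; the interior point is a saddle.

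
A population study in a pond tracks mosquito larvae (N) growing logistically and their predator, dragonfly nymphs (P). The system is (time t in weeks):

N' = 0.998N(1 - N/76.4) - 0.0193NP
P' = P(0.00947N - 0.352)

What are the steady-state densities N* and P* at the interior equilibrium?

From dP/dt = 0 with P > 0: 0.00947N* = 0.352, so N* = 37.2.
Substitute into dN/dt = 0: 0.998(1 - 37.2/76.4) = 0.0193P*.
The bracket is 0.513, giving P* = 0.512/0.0193 = 26.6.

N* ≈ 37.2, P* ≈ 26.6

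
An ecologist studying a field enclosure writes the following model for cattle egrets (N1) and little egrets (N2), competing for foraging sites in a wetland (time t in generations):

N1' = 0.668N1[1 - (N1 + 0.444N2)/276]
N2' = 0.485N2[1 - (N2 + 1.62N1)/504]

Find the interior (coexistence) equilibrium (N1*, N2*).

N1* ≈ 186, N2* ≈ 203

Setting both brackets to zero gives the nullclines N1 + 0.444N2 = 276 and 1.62N1 + N2 = 504.
Substituting N2 = 504 - 1.62N1 into the first: N1(1 - 0.444·1.62) = 276 - 0.444·504.
So N1* = 52.2/0.281 = 186, and then N2* = 504 - 1.62·186 = 203.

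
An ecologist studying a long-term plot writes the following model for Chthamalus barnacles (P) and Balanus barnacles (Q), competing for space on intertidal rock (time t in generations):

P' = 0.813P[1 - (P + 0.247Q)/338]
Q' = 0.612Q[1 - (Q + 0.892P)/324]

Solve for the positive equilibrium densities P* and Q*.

P* ≈ 331, Q* ≈ 28.9

Setting both brackets to zero gives the nullclines P + 0.247Q = 338 and 0.892P + Q = 324.
Substituting Q = 324 - 0.892P into the first: P(1 - 0.247·0.892) = 338 - 0.247·324.
So P* = 258/0.78 = 331, and then Q* = 324 - 0.892·331 = 28.9.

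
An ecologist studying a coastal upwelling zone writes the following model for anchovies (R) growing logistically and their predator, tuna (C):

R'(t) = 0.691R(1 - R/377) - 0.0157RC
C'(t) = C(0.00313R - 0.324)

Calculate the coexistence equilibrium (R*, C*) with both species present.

R* ≈ 104, C* ≈ 31.9

From dC/dt = 0 with C > 0: 0.00313R* = 0.324, so R* = 104.
Substitute into dR/dt = 0: 0.691(1 - 104/377) = 0.0157C*.
The bracket is 0.725, giving C* = 0.501/0.0157 = 31.9.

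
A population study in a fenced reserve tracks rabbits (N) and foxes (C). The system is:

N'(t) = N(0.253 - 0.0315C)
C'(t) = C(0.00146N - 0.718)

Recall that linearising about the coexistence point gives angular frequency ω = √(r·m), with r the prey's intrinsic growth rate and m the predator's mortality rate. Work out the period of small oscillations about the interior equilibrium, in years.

T ≈ 14.7 years

Here r = 0.253 and m = 0.718, so r·m = 0.182.
ω = √0.182 = 0.426 per year, hence T = 2π/ω ≈ 14.7 years.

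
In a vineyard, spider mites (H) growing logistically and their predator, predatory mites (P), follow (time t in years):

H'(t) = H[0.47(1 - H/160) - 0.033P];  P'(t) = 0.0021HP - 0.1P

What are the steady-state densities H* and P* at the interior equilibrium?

From dP/dt = 0 with P > 0: 0.0021H* = 0.1, so H* = 47.6.
Substitute into dH/dt = 0: 0.47(1 - 47.6/160) = 0.033P*.
The bracket is 0.702, giving P* = 0.33/0.033 = 10.

H* ≈ 47.6, P* ≈ 10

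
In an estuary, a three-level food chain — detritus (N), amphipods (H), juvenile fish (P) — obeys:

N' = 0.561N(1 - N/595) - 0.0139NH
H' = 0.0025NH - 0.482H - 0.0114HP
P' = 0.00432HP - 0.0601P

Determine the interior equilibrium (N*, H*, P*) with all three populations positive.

N* ≈ 390, H* ≈ 13.9, P* ≈ 43.2

From dP/dt = 0: 0.00432H* = 0.0601, so H* = 13.9.
From dN/dt = 0: 0.561(1 - N*/595) = 0.0139·13.9, giving N* = 595·(1 - 0.345) = 390.
From dH/dt = 0: 0.0025·390 - 0.482 = 0.0114P*, so P* = 0.493/0.0114 = 43.2.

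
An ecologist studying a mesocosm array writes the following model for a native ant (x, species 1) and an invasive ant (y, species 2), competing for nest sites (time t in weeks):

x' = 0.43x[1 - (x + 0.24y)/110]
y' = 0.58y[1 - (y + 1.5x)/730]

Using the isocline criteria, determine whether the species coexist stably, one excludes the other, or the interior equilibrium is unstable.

species 2 excludes species 1

Compare the nullcline intercepts: K1/α12 = 110/0.24 = 458 < K2 = 730; K2/α21 = 730/1.5 = 487 > K1 = 110.
Since the inequalities point opposite ways, species 2 can invade but species 1 cannot.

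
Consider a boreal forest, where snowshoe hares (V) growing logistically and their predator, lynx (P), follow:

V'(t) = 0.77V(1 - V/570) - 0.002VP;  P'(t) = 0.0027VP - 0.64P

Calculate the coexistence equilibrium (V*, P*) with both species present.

V* ≈ 237, P* ≈ 225

From dP/dt = 0 with P > 0: 0.0027V* = 0.64, so V* = 237.
Substitute into dV/dt = 0: 0.77(1 - 237/570) = 0.002P*.
The bracket is 0.584, giving P* = 0.45/0.002 = 225.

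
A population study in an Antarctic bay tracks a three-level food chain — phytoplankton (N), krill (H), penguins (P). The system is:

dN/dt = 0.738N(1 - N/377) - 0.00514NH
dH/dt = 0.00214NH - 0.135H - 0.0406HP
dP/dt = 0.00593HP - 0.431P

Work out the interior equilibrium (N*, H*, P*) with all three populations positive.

From dP/dt = 0: 0.00593H* = 0.431, so H* = 72.7.
From dN/dt = 0: 0.738(1 - N*/377) = 0.00514·72.7, giving N* = 377·(1 - 0.506) = 186.
From dH/dt = 0: 0.00214·186 - 0.135 = 0.0406P*, so P* = 0.263/0.0406 = 6.49.

N* ≈ 186, H* ≈ 72.7, P* ≈ 6.49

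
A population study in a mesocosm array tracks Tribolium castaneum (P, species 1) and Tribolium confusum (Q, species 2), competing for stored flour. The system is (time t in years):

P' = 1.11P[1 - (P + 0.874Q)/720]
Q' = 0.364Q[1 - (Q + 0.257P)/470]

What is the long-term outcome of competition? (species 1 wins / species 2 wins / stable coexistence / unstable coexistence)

Compare the nullcline intercepts: K1/α12 = 720/0.874 = 824 > K2 = 470; K2/α21 = 470/0.257 = 1830 > K1 = 720.
Since both inequalities hold, each species can invade when rare, so the interior equilibrium is stable.

stable coexistence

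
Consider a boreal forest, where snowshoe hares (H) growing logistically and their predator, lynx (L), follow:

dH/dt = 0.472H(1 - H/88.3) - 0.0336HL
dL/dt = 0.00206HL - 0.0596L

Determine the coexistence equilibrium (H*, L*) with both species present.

From dL/dt = 0 with L > 0: 0.00206H* = 0.0596, so H* = 28.9.
Substitute into dH/dt = 0: 0.472(1 - 28.9/88.3) = 0.0336L*.
The bracket is 0.672, giving L* = 0.317/0.0336 = 9.44.

H* ≈ 28.9, L* ≈ 9.44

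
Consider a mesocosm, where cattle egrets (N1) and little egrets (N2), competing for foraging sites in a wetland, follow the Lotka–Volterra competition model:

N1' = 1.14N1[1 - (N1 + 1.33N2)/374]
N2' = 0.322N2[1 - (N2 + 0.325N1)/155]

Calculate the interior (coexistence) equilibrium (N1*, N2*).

Setting both brackets to zero gives the nullclines N1 + 1.33N2 = 374 and 0.325N1 + N2 = 155.
Substituting N2 = 155 - 0.325N1 into the first: N1(1 - 1.33·0.325) = 374 - 1.33·155.
So N1* = 168/0.568 = 296, and then N2* = 155 - 0.325·296 = 58.9.

N1* ≈ 296, N2* ≈ 58.9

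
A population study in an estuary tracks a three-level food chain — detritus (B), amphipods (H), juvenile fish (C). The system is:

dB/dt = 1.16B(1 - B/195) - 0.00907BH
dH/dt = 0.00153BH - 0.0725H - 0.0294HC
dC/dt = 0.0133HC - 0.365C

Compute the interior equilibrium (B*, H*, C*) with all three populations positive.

From dC/dt = 0: 0.0133H* = 0.365, so H* = 27.4.
From dB/dt = 0: 1.16(1 - B*/195) = 0.00907·27.4, giving B* = 195·(1 - 0.215) = 153.
From dH/dt = 0: 0.00153·153 - 0.0725 = 0.0294C*, so C* = 0.162/0.0294 = 5.5.

B* ≈ 153, H* ≈ 27.4, C* ≈ 5.5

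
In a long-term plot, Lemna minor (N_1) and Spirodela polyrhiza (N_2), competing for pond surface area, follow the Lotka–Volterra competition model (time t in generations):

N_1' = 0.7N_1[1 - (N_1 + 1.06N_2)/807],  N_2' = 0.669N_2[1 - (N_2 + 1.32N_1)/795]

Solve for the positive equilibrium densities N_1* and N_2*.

N_1* ≈ 89.4, N_2* ≈ 677

Setting both brackets to zero gives the nullclines N_1 + 1.06N_2 = 807 and 1.32N_1 + N_2 = 795.
Substituting N_2 = 795 - 1.32N_1 into the first: N_1(1 - 1.06·1.32) = 807 - 1.06·795.
So N_1* = -35.7/-0.399 = 89.4, and then N_2* = 795 - 1.32·89.4 = 677.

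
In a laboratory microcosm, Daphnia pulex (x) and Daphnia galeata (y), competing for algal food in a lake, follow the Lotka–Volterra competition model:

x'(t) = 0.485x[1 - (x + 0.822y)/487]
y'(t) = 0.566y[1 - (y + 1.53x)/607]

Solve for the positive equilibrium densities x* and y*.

x* ≈ 46.4, y* ≈ 536

Setting both brackets to zero gives the nullclines x + 0.822y = 487 and 1.53x + y = 607.
Substituting y = 607 - 1.53x into the first: x(1 - 0.822·1.53) = 487 - 0.822·607.
So x* = -12/-0.258 = 46.4, and then y* = 607 - 1.53·46.4 = 536.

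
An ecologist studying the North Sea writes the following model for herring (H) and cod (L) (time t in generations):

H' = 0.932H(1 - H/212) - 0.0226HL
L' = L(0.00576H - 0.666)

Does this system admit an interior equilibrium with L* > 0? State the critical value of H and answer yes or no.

The predator equation gives dL/dt > 0 only when H > 0.666/0.00576 = 116.
Without the predator, H → K = 212. Since 212 > 116, the predator can invade and persist.

Threshold H = 116; K > 116, so yes, the predator persists.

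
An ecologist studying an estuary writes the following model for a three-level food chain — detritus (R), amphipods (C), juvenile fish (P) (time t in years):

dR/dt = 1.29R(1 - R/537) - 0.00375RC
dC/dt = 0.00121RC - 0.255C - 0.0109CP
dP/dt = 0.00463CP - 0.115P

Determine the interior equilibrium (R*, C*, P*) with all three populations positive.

From dP/dt = 0: 0.00463C* = 0.115, so C* = 24.8.
From dR/dt = 0: 1.29(1 - R*/537) = 0.00375·24.8, giving R* = 537·(1 - 0.0722) = 498.
From dC/dt = 0: 0.00121·498 - 0.255 = 0.0109P*, so P* = 0.348/0.0109 = 31.9.

R* ≈ 498, C* ≈ 24.8, P* ≈ 31.9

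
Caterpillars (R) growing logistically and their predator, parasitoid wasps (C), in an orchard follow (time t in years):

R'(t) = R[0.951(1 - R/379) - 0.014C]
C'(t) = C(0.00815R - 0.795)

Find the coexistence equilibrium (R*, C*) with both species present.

From dC/dt = 0 with C > 0: 0.00815R* = 0.795, so R* = 97.5.
Substitute into dR/dt = 0: 0.951(1 - 97.5/379) = 0.014C*.
The bracket is 0.743, giving C* = 0.706/0.014 = 50.4.

R* ≈ 97.5, C* ≈ 50.4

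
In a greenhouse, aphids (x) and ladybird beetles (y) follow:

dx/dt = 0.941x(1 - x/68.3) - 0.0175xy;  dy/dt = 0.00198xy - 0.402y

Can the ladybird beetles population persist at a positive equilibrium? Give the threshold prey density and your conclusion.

The predator equation gives dy/dt > 0 only when x > 0.402/0.00198 = 203.
Without the predator, x → K = 68.3. Since 68.3 < 203, the predator cannot invade.

Threshold x = 203; K < 203, so no, the predator goes extinct.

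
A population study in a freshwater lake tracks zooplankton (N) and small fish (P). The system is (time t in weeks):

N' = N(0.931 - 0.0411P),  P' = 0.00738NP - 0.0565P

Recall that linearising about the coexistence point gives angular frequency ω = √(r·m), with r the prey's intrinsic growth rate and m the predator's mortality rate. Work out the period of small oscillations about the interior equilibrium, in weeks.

Here r = 0.931 and m = 0.0565, so r·m = 0.0526.
ω = √0.0526 = 0.229 per week, hence T = 2π/ω ≈ 27.4 weeks.

T ≈ 27.4 weeks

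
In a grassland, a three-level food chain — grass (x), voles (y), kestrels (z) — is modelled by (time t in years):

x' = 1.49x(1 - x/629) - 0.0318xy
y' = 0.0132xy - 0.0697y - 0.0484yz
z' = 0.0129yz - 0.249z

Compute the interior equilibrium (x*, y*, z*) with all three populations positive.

x* ≈ 370, y* ≈ 19.3, z* ≈ 99.4

From dz/dt = 0: 0.0129y* = 0.249, so y* = 19.3.
From dx/dt = 0: 1.49(1 - x*/629) = 0.0318·19.3, giving x* = 629·(1 - 0.412) = 370.
From dy/dt = 0: 0.0132·370 - 0.0697 = 0.0484z*, so z* = 4.81/0.0484 = 99.4.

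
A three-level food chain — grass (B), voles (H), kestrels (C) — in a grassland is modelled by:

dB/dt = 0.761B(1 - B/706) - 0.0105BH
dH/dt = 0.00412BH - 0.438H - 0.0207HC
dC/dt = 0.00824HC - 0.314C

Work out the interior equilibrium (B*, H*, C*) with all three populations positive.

From dC/dt = 0: 0.00824H* = 0.314, so H* = 38.1.
From dB/dt = 0: 0.761(1 - B*/706) = 0.0105·38.1, giving B* = 706·(1 - 0.526) = 335.
From dH/dt = 0: 0.00412·335 - 0.438 = 0.0207C*, so C* = 0.941/0.0207 = 45.5.

B* ≈ 335, H* ≈ 38.1, C* ≈ 45.5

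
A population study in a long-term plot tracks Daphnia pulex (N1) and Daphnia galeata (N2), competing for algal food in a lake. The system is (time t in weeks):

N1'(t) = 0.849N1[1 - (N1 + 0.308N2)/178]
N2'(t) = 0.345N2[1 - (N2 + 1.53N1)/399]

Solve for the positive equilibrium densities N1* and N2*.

N1* ≈ 104, N2* ≈ 240

Setting both brackets to zero gives the nullclines N1 + 0.308N2 = 178 and 1.53N1 + N2 = 399.
Substituting N2 = 399 - 1.53N1 into the first: N1(1 - 0.308·1.53) = 178 - 0.308·399.
So N1* = 55.1/0.529 = 104, and then N2* = 399 - 1.53·104 = 240.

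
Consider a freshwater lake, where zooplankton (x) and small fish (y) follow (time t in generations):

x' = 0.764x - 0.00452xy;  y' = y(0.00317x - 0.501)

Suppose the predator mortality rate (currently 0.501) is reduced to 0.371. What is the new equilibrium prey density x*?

x* ≈ 117

At the interior fixed point, setting dy/dt = 0 with y > 0 fixes x* = (predator death rate)/(xy coefficient) — independent of the other coefficients.
With the change, x* = 0.371/0.00317 = 117; it falls from 158.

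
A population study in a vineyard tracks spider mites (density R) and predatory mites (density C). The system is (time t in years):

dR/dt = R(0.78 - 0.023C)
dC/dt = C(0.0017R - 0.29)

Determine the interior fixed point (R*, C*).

Set dC/dt = 0 with C > 0: 0.0017R - 0.29 = 0, so R* = 0.29/0.0017 = 171.
Set dR/dt = 0 with R > 0: 0.78 - 0.023C = 0, so C* = 0.78/0.023 = 33.9.

R* ≈ 171, C* ≈ 33.9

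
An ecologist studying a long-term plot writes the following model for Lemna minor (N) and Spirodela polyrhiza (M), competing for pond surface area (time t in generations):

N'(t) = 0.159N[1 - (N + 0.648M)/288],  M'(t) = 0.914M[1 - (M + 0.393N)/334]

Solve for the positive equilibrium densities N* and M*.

N* ≈ 96, M* ≈ 296

Setting both brackets to zero gives the nullclines N + 0.648M = 288 and 0.393N + M = 334.
Substituting M = 334 - 0.393N into the first: N(1 - 0.648·0.393) = 288 - 0.648·334.
So N* = 71.6/0.745 = 96, and then M* = 334 - 0.393·96 = 296.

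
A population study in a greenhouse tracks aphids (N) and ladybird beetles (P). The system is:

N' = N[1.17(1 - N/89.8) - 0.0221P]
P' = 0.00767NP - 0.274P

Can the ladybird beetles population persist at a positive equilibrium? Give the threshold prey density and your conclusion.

Threshold N = 35.7; K > 35.7, so yes, the predator persists.

The predator equation gives dP/dt > 0 only when N > 0.274/0.00767 = 35.7.
Without the predator, N → K = 89.8. Since 89.8 > 35.7, the predator can invade and persist.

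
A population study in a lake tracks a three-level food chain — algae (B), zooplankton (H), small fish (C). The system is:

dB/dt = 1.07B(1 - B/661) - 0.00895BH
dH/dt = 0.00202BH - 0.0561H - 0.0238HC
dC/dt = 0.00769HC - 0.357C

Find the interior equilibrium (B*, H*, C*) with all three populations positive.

B* ≈ 404, H* ≈ 46.4, C* ≈ 32

From dC/dt = 0: 0.00769H* = 0.357, so H* = 46.4.
From dB/dt = 0: 1.07(1 - B*/661) = 0.00895·46.4, giving B* = 661·(1 - 0.388) = 404.
From dH/dt = 0: 0.00202·404 - 0.0561 = 0.0238C*, so C* = 0.761/0.0238 = 32.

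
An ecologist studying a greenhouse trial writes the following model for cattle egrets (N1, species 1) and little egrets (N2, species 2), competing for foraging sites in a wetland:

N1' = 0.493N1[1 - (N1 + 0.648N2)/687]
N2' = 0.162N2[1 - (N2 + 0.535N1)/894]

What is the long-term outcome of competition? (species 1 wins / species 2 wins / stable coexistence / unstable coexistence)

Compare the nullcline intercepts: K1/α12 = 687/0.648 = 1060 > K2 = 894; K2/α21 = 894/0.535 = 1670 > K1 = 687.
Since both inequalities hold, each species can invade when rare, so the interior equilibrium is stable.

stable coexistence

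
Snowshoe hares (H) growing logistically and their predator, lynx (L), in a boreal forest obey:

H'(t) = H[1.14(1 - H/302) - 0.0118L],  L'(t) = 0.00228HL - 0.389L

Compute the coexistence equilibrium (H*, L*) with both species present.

H* ≈ 171, L* ≈ 42

From dL/dt = 0 with L > 0: 0.00228H* = 0.389, so H* = 171.
Substitute into dH/dt = 0: 1.14(1 - 171/302) = 0.0118L*.
The bracket is 0.435, giving L* = 0.496/0.0118 = 42.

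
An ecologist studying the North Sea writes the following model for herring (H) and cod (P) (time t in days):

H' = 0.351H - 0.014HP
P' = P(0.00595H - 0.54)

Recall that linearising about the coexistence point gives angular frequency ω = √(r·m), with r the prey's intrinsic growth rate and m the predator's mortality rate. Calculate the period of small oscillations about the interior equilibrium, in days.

T ≈ 14.4 days

Here r = 0.351 and m = 0.54, so r·m = 0.19.
ω = √0.19 = 0.435 per day, hence T = 2π/ω ≈ 14.4 days.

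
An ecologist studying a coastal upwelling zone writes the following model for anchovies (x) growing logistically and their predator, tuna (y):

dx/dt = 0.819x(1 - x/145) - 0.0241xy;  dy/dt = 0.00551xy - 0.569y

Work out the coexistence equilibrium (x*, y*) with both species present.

From dy/dt = 0 with y > 0: 0.00551x* = 0.569, so x* = 103.
Substitute into dx/dt = 0: 0.819(1 - 103/145) = 0.0241y*.
The bracket is 0.288, giving y* = 0.236/0.0241 = 9.78.

x* ≈ 103, y* ≈ 9.78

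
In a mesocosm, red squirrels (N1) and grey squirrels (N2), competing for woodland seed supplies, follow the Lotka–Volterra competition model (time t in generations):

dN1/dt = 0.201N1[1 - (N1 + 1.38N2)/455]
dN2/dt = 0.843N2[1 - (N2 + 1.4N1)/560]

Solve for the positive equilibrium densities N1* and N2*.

Setting both brackets to zero gives the nullclines N1 + 1.38N2 = 455 and 1.4N1 + N2 = 560.
Substituting N2 = 560 - 1.4N1 into the first: N1(1 - 1.38·1.4) = 455 - 1.38·560.
So N1* = -318/-0.932 = 341, and then N2* = 560 - 1.4·341 = 82.6.

N1* ≈ 341, N2* ≈ 82.6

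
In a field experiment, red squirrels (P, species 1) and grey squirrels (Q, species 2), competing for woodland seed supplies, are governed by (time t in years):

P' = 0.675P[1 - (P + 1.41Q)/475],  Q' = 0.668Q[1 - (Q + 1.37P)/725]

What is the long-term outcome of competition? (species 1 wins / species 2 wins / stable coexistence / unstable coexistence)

species 2 excludes species 1

Compare the nullcline intercepts: K1/α12 = 475/1.41 = 337 < K2 = 725; K2/α21 = 725/1.37 = 529 > K1 = 475.
Since the inequalities point opposite ways, species 2 can invade but species 1 cannot.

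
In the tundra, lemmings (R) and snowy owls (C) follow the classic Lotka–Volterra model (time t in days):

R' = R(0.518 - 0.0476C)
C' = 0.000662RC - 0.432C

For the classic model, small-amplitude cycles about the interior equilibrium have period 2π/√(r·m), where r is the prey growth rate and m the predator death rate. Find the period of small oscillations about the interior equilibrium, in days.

Here r = 0.518 and m = 0.432, so r·m = 0.224.
ω = √0.224 = 0.473 per day, hence T = 2π/ω ≈ 13.3 days.

T ≈ 13.3 days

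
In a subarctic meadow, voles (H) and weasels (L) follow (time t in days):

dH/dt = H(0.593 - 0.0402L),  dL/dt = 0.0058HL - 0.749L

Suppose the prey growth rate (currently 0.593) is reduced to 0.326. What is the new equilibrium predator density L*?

L* ≈ 8.11

At the interior fixed point, setting dH/dt = 0 with H > 0 fixes L* = (prey growth rate)/(HL coefficient) — independent of the other coefficients.
With the change, L* = 0.326/0.0402 = 8.11; it falls from 14.8.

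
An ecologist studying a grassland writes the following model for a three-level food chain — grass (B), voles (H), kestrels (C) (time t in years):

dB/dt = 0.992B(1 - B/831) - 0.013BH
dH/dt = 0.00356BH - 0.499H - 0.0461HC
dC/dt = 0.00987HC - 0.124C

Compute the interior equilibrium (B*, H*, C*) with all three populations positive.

B* ≈ 694, H* ≈ 12.6, C* ≈ 42.8

From dC/dt = 0: 0.00987H* = 0.124, so H* = 12.6.
From dB/dt = 0: 0.992(1 - B*/831) = 0.013·12.6, giving B* = 831·(1 - 0.165) = 694.
From dH/dt = 0: 0.00356·694 - 0.499 = 0.0461C*, so C* = 1.97/0.0461 = 42.8.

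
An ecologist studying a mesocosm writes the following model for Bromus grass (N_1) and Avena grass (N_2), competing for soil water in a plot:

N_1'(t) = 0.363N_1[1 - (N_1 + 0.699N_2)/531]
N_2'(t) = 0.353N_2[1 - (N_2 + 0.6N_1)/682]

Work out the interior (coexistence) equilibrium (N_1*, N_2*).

N_1* ≈ 93.5, N_2* ≈ 626

Setting both brackets to zero gives the nullclines N_1 + 0.699N_2 = 531 and 0.6N_1 + N_2 = 682.
Substituting N_2 = 682 - 0.6N_1 into the first: N_1(1 - 0.699·0.6) = 531 - 0.699·682.
So N_1* = 54.3/0.581 = 93.5, and then N_2* = 682 - 0.6·93.5 = 626.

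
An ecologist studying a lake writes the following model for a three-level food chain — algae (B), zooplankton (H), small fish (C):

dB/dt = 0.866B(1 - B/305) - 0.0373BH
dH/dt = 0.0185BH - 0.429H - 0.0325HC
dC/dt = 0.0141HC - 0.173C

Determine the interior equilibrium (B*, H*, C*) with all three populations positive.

B* ≈ 144, H* ≈ 12.3, C* ≈ 68.7

From dC/dt = 0: 0.0141H* = 0.173, so H* = 12.3.
From dB/dt = 0: 0.866(1 - B*/305) = 0.0373·12.3, giving B* = 305·(1 - 0.528) = 144.
From dH/dt = 0: 0.0185·144 - 0.429 = 0.0325C*, so C* = 2.23/0.0325 = 68.7.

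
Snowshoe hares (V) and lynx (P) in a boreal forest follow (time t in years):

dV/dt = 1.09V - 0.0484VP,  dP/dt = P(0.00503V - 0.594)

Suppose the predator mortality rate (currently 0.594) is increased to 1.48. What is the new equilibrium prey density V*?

At the interior fixed point, setting dP/dt = 0 with P > 0 fixes V* = (predator death rate)/(VP coefficient) — independent of the other coefficients.
With the change, V* = 1.48/0.00503 = 294; it rises from 118.

V* ≈ 294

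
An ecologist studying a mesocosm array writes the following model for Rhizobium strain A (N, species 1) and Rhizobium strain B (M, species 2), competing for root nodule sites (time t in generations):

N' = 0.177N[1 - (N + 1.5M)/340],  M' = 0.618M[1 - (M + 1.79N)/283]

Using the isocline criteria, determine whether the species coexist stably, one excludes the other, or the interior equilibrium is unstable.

Compare the nullcline intercepts: K1/α12 = 340/1.5 = 227 < K2 = 283; K2/α21 = 283/1.79 = 158 < K1 = 340.
Since both are reversed, neither can invade when rare; the interior point is a saddle.

unstable coexistence (outcome depends on initial conditions)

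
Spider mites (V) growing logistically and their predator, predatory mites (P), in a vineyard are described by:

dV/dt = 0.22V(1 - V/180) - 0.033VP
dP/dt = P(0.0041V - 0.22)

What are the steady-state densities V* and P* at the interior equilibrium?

V* ≈ 53.7, P* ≈ 4.68

From dP/dt = 0 with P > 0: 0.0041V* = 0.22, so V* = 53.7.
Substitute into dV/dt = 0: 0.22(1 - 53.7/180) = 0.033P*.
The bracket is 0.702, giving P* = 0.154/0.033 = 4.68.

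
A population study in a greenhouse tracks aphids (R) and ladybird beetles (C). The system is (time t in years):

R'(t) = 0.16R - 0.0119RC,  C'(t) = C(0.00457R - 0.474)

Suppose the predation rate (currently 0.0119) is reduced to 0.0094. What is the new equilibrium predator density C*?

C* ≈ 17

At the interior fixed point, setting dR/dt = 0 with R > 0 fixes C* = (prey growth rate)/(RC coefficient) — independent of the other coefficients.
With the change, C* = 0.16/0.0094 = 17; it rises from 13.4.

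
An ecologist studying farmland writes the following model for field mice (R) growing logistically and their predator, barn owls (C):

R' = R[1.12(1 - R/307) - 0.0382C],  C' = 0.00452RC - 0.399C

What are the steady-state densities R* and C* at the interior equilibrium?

R* ≈ 88.3, C* ≈ 20.9

From dC/dt = 0 with C > 0: 0.00452R* = 0.399, so R* = 88.3.
Substitute into dR/dt = 0: 1.12(1 - 88.3/307) = 0.0382C*.
The bracket is 0.712, giving C* = 0.798/0.0382 = 20.9.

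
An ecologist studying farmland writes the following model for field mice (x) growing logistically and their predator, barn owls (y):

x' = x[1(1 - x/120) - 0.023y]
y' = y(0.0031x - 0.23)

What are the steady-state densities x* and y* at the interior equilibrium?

x* ≈ 74.2, y* ≈ 16.6

From dy/dt = 0 with y > 0: 0.0031x* = 0.23, so x* = 74.2.
Substitute into dx/dt = 0: 1(1 - 74.2/120) = 0.023y*.
The bracket is 0.382, giving y* = 0.382/0.023 = 16.6.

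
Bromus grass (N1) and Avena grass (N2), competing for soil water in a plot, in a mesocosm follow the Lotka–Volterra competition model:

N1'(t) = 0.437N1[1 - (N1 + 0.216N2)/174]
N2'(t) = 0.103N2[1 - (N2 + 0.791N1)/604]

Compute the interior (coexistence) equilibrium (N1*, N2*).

N1* ≈ 52.5, N2* ≈ 562

Setting both brackets to zero gives the nullclines N1 + 0.216N2 = 174 and 0.791N1 + N2 = 604.
Substituting N2 = 604 - 0.791N1 into the first: N1(1 - 0.216·0.791) = 174 - 0.216·604.
So N1* = 43.5/0.829 = 52.5, and then N2* = 604 - 0.791·52.5 = 562.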